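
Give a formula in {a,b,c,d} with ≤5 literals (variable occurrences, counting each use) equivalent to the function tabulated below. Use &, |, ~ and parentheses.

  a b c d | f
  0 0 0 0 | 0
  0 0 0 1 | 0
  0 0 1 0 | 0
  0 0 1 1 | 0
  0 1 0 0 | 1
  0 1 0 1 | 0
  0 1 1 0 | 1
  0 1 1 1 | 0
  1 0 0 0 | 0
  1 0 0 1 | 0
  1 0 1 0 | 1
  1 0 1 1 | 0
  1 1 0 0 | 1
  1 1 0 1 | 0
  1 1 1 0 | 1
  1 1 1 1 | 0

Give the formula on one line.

((b | (c & a)) & ~d)

  (c & a) = 0000000000110011
  (b | (c & a)) = 0000111100111111
  ~d = 1010101010101010
  ((b | (c & a)) & ~d) = 0000101000101010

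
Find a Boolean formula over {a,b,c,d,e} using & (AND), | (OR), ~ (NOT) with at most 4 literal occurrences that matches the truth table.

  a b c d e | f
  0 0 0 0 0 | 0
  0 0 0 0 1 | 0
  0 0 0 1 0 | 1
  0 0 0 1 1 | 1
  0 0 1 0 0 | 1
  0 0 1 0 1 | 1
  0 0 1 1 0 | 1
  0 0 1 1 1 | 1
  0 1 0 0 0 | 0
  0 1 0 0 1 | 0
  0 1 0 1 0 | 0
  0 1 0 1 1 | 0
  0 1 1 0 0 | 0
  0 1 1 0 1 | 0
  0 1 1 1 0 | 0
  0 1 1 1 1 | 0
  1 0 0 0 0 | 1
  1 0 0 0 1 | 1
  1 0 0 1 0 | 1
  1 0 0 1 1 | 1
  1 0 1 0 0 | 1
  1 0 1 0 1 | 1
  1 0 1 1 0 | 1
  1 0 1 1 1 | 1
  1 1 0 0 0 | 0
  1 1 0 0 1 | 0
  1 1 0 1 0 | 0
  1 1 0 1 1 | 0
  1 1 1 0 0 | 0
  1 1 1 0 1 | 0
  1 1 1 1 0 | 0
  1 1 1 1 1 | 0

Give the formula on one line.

  ~b = 11111111000000001111111100000000
  (a | c) = 00001111000011111111111111111111
  (d | (a | c)) = 00111111001111111111111111111111
  (~b & (d | (a | c))) = 00111111000000001111111100000000

(~b & (d | (a | c)))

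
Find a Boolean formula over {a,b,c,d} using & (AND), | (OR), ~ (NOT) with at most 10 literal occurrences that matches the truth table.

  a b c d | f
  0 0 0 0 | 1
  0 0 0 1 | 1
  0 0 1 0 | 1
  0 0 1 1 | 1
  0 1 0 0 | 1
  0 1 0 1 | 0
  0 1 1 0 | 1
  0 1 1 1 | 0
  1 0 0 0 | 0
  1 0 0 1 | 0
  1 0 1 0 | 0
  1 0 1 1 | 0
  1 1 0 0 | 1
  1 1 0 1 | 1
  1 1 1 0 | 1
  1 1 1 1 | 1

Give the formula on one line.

  ~a = 1111111100000000
  (b | ~a) = 1111111100001111
  (b & a) = 0000000000001111
  ~b = 1111000011110000
  ((b & a) | ~b) = 1111000011111111
  ~d = 1010101010101010
  (b & ~d) = 0000101000001010
  ((b & ~d) & ~a) = 0000101000000000
  (((b & a) | ~b) | ((b & ~d) & ~a)) = 1111101011111111
  ((b | ~a) & (((b & a) | ~b) | ((b & ~d) & ~a))) = 1111101000001111

((b | ~a) & (((b & a) | ~b) | ((b & ~d) & ~a)))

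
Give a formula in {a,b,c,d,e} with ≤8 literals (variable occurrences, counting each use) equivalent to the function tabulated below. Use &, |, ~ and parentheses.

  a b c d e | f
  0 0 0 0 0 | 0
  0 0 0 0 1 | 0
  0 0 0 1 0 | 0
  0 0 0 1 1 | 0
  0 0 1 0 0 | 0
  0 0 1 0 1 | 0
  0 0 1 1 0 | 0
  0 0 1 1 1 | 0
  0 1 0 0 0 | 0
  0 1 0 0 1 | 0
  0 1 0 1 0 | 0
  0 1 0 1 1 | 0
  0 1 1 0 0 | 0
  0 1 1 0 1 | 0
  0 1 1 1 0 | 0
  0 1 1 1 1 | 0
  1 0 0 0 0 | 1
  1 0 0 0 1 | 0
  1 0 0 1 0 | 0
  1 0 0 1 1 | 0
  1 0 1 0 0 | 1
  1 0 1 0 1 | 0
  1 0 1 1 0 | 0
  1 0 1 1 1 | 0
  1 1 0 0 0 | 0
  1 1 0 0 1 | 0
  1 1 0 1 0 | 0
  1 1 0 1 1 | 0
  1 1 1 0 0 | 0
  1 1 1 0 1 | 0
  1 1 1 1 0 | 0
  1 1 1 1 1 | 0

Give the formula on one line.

(a & ((~b & ~e) & (~d | e)))

  ~b = 11111111000000001111111100000000
  ~e = 10101010101010101010101010101010
  (~b & ~e) = 10101010000000001010101000000000
  ~d = 11001100110011001100110011001100
  (~d | e) = 11011101110111011101110111011101
  ((~b & ~e) & (~d | e)) = 10001000000000001000100000000000
  (a & ((~b & ~e) & (~d | e))) = 00000000000000001000100000000000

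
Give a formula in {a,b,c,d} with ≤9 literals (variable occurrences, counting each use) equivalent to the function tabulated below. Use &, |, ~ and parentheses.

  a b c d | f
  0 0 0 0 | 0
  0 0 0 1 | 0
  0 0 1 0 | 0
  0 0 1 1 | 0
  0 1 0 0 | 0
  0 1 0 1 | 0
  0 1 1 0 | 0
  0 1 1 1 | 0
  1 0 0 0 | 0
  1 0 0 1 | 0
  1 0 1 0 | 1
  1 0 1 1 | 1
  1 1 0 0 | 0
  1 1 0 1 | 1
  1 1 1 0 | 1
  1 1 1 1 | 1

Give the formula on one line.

  (a & c) = 0000000000110011
  (a & b) = 0000000000001111
  (d & b) = 0000010100000101
  ((a & b) & (d & b)) = 0000000000000101
  ((a & c) | ((a & b) & (d & b))) = 0000000000110111

((a & c) | ((a & b) & (d & b)))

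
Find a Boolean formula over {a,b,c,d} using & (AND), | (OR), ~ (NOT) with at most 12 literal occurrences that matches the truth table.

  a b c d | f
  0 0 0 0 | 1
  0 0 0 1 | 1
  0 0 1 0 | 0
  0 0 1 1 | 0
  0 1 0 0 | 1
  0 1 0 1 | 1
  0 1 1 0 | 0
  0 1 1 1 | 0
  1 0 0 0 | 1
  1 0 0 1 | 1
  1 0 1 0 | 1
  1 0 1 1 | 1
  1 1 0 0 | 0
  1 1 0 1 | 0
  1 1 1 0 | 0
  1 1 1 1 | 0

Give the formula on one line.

  ~a = 1111111100000000
  ~b = 1111000011110000
  (~a | ~b) = 1111111111110000
  (a & (~a | ~b)) = 0000000011110000
  ((a & (~a | ~b)) | b) = 0000111111111111
  (((a & (~a | ~b)) | b) & ~b) = 0000000011110000
  ((((a & (~a | ~b)) | b) & ~b) | ~a) = 1111111111110000
  ~c = 1100110011001100
  (a & ~b) = 0000000011110000
  (~c | (a & ~b)) = 1100110011111100
  (((((a & (~a | ~b)) | b) & ~b) | ~a) & (~c | (a & ~b))) = 1100110011110000

(((((a & (~a | ~b)) | b) & ~b) | ~a) & (~c | (a & ~b)))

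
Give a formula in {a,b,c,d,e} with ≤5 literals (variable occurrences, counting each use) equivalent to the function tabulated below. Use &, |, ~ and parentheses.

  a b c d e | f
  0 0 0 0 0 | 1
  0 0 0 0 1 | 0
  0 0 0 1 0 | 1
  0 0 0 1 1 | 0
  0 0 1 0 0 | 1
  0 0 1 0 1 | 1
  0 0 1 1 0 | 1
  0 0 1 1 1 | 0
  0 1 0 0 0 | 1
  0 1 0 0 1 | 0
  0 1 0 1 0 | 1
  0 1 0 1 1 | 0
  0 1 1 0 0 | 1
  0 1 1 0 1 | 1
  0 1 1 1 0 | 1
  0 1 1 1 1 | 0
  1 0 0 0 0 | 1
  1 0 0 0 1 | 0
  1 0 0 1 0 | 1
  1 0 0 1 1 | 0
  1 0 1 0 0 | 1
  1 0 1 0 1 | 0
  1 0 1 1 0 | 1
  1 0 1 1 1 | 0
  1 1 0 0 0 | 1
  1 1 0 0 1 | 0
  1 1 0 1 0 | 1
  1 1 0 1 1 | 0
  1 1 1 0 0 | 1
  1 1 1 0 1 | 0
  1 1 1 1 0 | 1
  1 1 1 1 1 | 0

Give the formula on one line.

  ~e = 10101010101010101010101010101010
  ~d = 11001100110011001100110011001100
  ~a = 11111111111111110000000000000000
  (~a & c) = 00001111000011110000000000000000
  (~d & (~a & c)) = 00001100000011000000000000000000
  (~e | (~d & (~a & c))) = 10101110101011101010101010101010

(~e | (~d & (~a & c)))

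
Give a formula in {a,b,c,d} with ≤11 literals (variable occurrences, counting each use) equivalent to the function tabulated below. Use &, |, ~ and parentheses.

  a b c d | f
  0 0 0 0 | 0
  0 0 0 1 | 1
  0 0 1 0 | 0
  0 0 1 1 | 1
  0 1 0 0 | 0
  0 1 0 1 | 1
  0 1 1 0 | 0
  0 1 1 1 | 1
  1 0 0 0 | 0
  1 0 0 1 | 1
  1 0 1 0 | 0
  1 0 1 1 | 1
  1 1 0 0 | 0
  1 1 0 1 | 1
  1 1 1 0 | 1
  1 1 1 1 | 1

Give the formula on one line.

  ~d = 1010101010101010
  (b & c) = 0000001100000011
  (~d & (b & c)) = 0000001000000010
  ~a = 1111111100000000
  ((~d & (b & c)) | ~a) = 1111111100000010
  (c | ~a) = 1111111100110011
  (b & a) = 0000000000001111
  ((c | ~a) & (b & a)) = 0000000000000011
  (((~d & (b & c)) | ~a) & ((c | ~a) & (b & a))) = 0000000000000010
  ((((~d & (b & c)) | ~a) & ((c | ~a) & (b & a))) | d) = 0101010101010111

((((~d & (b & c)) | ~a) & ((c | ~a) & (b & a))) | d)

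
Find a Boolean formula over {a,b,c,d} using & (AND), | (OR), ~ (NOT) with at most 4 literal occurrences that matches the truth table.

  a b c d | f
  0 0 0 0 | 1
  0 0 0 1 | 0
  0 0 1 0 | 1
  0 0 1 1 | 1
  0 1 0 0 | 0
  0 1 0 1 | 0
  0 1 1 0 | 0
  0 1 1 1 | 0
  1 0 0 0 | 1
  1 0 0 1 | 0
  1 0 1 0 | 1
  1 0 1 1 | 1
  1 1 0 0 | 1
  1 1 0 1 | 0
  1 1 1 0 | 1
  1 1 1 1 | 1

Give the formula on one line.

  ~b = 1111000011110000
  (a | ~b) = 1111000011111111
  ~d = 1010101010101010
  (c | ~d) = 1011101110111011
  ((a | ~b) & (c | ~d)) = 1011000010111011

((a | ~b) & (c | ~d))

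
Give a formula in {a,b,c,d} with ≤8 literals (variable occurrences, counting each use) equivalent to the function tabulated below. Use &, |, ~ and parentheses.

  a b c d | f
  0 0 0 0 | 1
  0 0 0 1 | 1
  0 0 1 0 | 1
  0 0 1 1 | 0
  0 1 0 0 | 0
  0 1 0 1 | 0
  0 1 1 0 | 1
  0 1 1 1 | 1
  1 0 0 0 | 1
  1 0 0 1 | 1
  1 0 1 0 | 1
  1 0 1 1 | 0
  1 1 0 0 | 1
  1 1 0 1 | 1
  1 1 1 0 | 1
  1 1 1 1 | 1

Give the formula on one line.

  (c & b) = 0000001100000011
  ~c = 1100110011001100
  ~d = 1010101010101010
  (~c | ~d) = 1110111011101110
  ~b = 1111000011110000
  ((~c | ~d) & ~b) = 1110000011100000
  (a & ~c) = 0000000011001100
  (((~c | ~d) & ~b) | (a & ~c)) = 1110000011101100
  ((c & b) | (((~c | ~d) & ~b) | (a & ~c))) = 1110001111101111

((c & b) | (((~c | ~d) & ~b) | (a & ~c)))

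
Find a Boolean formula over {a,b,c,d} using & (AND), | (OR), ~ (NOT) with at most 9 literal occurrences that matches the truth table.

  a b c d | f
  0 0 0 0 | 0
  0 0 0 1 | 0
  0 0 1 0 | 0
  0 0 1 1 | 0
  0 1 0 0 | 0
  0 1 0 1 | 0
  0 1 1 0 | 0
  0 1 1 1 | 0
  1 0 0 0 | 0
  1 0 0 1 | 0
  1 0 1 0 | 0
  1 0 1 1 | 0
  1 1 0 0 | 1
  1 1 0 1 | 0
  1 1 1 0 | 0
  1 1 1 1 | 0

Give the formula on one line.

(((((c | (~b & ~d)) | ~b) | a) & b) & (~c & ~d))

  ~b = 1111000011110000
  ~d = 1010101010101010
  (~b & ~d) = 1010000010100000
  (c | (~b & ~d)) = 1011001110110011
  ((c | (~b & ~d)) | ~b) = 1111001111110011
  (((c | (~b & ~d)) | ~b) | a) = 1111001111111111
  ((((c | (~b & ~d)) | ~b) | a) & b) = 0000001100001111
  ~c = 1100110011001100
  (~c & ~d) = 1000100010001000
  (((((c | (~b & ~d)) | ~b) | a) & b) & (~c & ~d)) = 0000000000001000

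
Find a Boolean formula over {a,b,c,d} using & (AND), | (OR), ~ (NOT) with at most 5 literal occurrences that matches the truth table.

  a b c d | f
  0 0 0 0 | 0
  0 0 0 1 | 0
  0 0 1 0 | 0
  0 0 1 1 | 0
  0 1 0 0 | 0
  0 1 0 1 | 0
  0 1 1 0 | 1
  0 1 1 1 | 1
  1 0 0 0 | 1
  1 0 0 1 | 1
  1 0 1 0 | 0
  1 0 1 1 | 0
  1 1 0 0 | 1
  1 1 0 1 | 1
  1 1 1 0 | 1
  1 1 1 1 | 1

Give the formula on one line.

((a & ~c) | (b & c))

  ~c = 1100110011001100
  (a & ~c) = 0000000011001100
  (b & c) = 0000001100000011
  ((a & ~c) | (b & c)) = 0000001111001111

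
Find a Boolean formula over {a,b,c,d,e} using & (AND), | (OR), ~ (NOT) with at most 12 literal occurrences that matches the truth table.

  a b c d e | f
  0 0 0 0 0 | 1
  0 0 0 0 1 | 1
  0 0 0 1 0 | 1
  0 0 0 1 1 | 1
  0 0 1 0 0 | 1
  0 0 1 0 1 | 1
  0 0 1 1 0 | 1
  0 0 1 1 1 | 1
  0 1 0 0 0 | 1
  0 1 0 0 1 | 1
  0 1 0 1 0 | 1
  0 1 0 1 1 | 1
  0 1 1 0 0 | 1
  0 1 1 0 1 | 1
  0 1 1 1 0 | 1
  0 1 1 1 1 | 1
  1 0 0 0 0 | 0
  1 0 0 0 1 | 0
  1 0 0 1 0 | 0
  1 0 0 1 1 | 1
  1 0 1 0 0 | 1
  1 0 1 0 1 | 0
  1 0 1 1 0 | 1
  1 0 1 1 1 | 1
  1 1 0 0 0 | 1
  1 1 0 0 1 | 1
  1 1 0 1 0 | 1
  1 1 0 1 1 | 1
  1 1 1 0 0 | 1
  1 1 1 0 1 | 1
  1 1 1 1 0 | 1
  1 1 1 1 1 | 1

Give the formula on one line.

(((((~d | ~e) & c) & ~e) | (b | ~a)) | ((b | e) & d))

  ~d = 11001100110011001100110011001100
  ~e = 10101010101010101010101010101010
  (~d | ~e) = 11101110111011101110111011101110
  ((~d | ~e) & c) = 00001110000011100000111000001110
  (((~d | ~e) & c) & ~e) = 00001010000010100000101000001010
  ~a = 11111111111111110000000000000000
  (b | ~a) = 11111111111111110000000011111111
  ((((~d | ~e) & c) & ~e) | (b | ~a)) = 11111111111111110000101011111111
  (b | e) = 01010101111111110101010111111111
  ((b | e) & d) = 00010001001100110001000100110011
  (((((~d | ~e) & c) & ~e) | (b | ~a)) | ((b | e) & d)) = 11111111111111110001101111111111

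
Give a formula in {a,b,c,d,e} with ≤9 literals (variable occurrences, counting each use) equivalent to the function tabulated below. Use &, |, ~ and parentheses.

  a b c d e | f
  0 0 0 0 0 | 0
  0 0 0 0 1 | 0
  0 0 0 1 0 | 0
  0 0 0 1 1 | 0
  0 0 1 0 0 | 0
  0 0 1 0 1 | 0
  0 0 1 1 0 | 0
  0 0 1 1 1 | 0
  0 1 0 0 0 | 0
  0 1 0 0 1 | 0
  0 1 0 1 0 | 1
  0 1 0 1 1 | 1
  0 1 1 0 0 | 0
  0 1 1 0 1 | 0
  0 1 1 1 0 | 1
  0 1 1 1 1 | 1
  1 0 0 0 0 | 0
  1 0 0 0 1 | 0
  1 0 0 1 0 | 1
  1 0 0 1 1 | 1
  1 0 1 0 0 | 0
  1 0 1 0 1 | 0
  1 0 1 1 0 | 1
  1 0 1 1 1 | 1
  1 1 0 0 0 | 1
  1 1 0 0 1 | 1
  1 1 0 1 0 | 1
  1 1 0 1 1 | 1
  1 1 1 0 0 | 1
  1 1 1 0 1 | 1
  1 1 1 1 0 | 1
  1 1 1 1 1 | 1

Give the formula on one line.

  (b | a) = 00000000111111111111111111111111
  (d | b) = 00110011111111110011001111111111
  ((b | a) & (d | b)) = 00000000111111110011001111111111
  ~a = 11111111111111110000000000000000
  (d & ~a) = 00110011001100110000000000000000
  ((d & ~a) | a) = 00110011001100111111111111111111
  (((b | a) & (d | b)) & ((d & ~a) | a)) = 00000000001100110011001111111111

(((b | a) & (d | b)) & ((d & ~a) | a))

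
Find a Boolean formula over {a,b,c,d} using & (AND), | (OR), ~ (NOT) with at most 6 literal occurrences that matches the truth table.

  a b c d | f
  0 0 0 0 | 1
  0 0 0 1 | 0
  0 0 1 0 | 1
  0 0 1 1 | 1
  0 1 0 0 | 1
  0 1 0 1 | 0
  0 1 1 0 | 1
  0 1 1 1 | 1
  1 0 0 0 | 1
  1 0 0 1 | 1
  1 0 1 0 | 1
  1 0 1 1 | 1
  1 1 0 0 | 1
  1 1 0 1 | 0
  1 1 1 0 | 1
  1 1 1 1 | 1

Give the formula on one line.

((d & c) | (((a | ~d) & ~b) | ~d))

  (d & c) = 0001000100010001
  ~d = 1010101010101010
  (a | ~d) = 1010101011111111
  ~b = 1111000011110000
  ((a | ~d) & ~b) = 1010000011110000
  (((a | ~d) & ~b) | ~d) = 1010101011111010
  ((d & c) | (((a | ~d) & ~b) | ~d)) = 1011101111111011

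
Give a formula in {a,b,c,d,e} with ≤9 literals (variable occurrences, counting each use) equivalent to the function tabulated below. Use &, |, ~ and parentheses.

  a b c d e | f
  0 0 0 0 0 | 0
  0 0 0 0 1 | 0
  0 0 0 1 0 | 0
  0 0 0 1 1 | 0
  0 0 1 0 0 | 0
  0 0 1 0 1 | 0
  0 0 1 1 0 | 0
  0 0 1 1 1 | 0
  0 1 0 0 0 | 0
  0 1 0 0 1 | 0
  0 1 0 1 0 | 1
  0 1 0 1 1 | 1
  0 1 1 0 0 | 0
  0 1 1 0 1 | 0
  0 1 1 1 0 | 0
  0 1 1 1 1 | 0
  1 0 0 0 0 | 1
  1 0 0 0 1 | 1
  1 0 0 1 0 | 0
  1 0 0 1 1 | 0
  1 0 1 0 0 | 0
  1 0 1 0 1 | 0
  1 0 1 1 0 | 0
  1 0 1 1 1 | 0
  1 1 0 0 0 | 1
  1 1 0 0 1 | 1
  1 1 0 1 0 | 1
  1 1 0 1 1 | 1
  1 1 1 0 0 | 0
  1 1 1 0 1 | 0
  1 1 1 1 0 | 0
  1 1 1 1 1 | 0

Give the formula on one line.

(((~d | b) & ~c) & (d | (c | a)))

  ~d = 11001100110011001100110011001100
  (~d | b) = 11001100111111111100110011111111
  ~c = 11110000111100001111000011110000
  ((~d | b) & ~c) = 11000000111100001100000011110000
  (c | a) = 00001111000011111111111111111111
  (d | (c | a)) = 00111111001111111111111111111111
  (((~d | b) & ~c) & (d | (c | a))) = 00000000001100001100000011110000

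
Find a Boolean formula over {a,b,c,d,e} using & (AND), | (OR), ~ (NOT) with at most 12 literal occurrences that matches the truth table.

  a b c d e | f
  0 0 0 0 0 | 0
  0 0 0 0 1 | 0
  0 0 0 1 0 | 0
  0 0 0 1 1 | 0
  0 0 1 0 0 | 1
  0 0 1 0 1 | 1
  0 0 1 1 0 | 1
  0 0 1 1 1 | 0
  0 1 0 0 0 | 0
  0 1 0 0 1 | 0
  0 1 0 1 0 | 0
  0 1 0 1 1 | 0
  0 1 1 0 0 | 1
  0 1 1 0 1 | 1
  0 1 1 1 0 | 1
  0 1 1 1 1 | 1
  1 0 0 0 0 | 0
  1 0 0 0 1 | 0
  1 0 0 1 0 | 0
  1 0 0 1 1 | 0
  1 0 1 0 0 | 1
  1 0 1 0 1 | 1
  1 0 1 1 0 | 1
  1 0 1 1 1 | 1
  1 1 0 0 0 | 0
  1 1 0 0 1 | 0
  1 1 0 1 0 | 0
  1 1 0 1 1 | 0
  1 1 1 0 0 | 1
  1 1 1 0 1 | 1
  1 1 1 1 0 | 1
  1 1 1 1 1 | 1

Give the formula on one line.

(((((~e | ~c) | ~d) | (b | a)) & (c | e)) & (c | ~e))

  ~e = 10101010101010101010101010101010
  ~c = 11110000111100001111000011110000
  (~e | ~c) = 11111010111110101111101011111010
  ~d = 11001100110011001100110011001100
  ((~e | ~c) | ~d) = 11111110111111101111111011111110
  (b | a) = 00000000111111111111111111111111
  (((~e | ~c) | ~d) | (b | a)) = 11111110111111111111111111111111
  (c | e) = 01011111010111110101111101011111
  ((((~e | ~c) | ~d) | (b | a)) & (c | e)) = 01011110010111110101111101011111
  (c | ~e) = 10101111101011111010111110101111
  (((((~e | ~c) | ~d) | (b | a)) & (c | e)) & (c | ~e)) = 00001110000011110000111100001111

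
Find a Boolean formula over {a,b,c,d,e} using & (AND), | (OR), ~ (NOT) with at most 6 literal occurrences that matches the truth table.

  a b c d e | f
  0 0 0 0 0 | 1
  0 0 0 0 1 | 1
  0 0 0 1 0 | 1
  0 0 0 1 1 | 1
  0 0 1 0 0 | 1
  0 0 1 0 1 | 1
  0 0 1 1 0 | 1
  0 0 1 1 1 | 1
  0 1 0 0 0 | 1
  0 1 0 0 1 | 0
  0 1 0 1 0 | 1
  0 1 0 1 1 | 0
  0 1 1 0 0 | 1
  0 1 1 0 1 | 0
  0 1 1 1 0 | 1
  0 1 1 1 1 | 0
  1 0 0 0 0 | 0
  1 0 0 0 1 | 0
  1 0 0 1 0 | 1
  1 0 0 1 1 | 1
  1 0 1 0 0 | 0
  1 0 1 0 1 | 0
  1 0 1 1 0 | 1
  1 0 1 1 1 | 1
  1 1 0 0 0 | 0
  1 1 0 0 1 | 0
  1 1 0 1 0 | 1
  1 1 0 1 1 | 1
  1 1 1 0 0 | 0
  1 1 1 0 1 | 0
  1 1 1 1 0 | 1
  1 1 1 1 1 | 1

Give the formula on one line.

((a | (~b | ~e)) & (d | ~a))

  ~b = 11111111000000001111111100000000
  ~e = 10101010101010101010101010101010
  (~b | ~e) = 11111111101010101111111110101010
  (a | (~b | ~e)) = 11111111101010101111111111111111
  ~a = 11111111111111110000000000000000
  (d | ~a) = 11111111111111110011001100110011
  ((a | (~b | ~e)) & (d | ~a)) = 11111111101010100011001100110011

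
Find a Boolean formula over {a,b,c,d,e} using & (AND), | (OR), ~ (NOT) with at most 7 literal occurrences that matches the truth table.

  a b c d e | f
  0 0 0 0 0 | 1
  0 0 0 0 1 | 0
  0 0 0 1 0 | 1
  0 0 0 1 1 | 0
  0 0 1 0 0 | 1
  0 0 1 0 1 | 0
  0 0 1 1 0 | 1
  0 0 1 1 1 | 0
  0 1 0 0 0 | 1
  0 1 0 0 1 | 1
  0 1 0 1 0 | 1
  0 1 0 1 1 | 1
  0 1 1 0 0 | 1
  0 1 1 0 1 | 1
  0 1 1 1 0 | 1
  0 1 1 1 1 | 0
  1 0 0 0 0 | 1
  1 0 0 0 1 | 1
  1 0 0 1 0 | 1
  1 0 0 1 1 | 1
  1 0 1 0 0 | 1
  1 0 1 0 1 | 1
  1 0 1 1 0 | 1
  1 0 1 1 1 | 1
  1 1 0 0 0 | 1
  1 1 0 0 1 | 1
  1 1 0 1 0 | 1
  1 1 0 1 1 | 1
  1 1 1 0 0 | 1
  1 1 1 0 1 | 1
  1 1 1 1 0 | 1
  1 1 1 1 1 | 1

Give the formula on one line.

  ~e = 10101010101010101010101010101010
  (~e | b) = 10101010111111111010101011111111
  ~d = 11001100110011001100110011001100
  (~d & c) = 00001100000011000000110000001100
  ((~d & c) | ~e) = 10101110101011101010111010101110
  ~c = 11110000111100001111000011110000
  (((~d & c) | ~e) | ~c) = 11111110111111101111111011111110
  ((~e | b) & (((~d & c) | ~e) | ~c)) = 10101010111111101010101011111110
  (a | ((~e | b) & (((~d & c) | ~e) | ~c))) = 10101010111111101111111111111111

(a | ((~e | b) & (((~d & c) | ~e) | ~c)))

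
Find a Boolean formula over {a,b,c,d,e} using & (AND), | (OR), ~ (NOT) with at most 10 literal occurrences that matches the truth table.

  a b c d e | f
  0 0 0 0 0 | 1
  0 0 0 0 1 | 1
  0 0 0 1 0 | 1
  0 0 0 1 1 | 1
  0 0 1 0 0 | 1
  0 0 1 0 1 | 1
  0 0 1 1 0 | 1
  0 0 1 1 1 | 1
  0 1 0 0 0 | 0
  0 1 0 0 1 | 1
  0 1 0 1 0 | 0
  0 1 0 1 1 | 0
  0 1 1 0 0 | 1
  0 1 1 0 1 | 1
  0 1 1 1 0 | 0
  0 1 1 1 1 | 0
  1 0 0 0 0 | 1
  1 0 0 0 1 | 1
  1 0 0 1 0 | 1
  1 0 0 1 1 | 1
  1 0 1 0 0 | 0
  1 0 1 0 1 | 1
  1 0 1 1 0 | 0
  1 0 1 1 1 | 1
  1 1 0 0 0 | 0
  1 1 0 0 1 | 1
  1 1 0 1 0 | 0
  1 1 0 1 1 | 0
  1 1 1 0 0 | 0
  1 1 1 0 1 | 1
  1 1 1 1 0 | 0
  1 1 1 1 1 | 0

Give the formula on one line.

(((~e & (~c & ~b)) | ((c & ~a) | e)) & (~b | ~d))

  ~e = 10101010101010101010101010101010
  ~c = 11110000111100001111000011110000
  ~b = 11111111000000001111111100000000
  (~c & ~b) = 11110000000000001111000000000000
  (~e & (~c & ~b)) = 10100000000000001010000000000000
  ~a = 11111111111111110000000000000000
  (c & ~a) = 00001111000011110000000000000000
  ((c & ~a) | e) = 01011111010111110101010101010101
  ((~e & (~c & ~b)) | ((c & ~a) | e)) = 11111111010111111111010101010101
  ~d = 11001100110011001100110011001100
  (~b | ~d) = 11111111110011001111111111001100
  (((~e & (~c & ~b)) | ((c & ~a) | e)) & (~b | ~d)) = 11111111010011001111010101000100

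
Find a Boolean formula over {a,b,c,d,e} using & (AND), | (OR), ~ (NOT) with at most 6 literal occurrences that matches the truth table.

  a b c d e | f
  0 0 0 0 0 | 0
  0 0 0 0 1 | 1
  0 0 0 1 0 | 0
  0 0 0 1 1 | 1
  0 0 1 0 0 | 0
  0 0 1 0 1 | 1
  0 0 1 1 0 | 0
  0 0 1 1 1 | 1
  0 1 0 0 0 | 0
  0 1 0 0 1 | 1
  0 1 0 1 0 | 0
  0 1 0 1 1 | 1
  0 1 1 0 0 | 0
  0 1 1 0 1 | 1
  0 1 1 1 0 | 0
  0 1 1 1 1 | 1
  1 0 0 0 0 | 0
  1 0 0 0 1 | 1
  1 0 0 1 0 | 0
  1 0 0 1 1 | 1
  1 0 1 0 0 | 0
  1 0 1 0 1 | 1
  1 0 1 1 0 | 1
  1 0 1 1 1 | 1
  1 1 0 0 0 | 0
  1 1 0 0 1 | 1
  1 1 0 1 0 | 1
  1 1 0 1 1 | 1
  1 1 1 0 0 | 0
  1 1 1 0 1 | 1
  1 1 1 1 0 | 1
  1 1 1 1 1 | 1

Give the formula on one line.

  (c | b) = 00001111111111110000111111111111
  (a & (c | b)) = 00000000000000000000111111111111
  ((a & (c | b)) & d) = 00000000000000000000001100110011
  (e | ((a & (c | b)) & d)) = 01010101010101010101011101110111

(e | ((a & (c | b)) & d))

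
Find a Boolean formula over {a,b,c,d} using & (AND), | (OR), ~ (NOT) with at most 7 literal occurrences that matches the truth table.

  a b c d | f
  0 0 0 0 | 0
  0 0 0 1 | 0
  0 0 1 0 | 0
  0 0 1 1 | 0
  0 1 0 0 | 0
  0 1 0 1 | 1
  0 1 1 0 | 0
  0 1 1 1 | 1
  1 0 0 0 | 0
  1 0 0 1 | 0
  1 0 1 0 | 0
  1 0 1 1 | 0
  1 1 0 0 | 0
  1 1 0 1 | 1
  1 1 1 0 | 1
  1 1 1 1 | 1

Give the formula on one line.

  (d & b) = 0000010100000101
  (a & b) = 0000000000001111
  ((a & b) & c) = 0000000000000011
  ((d & b) | ((a & b) & c)) = 0000010100000111

((d & b) | ((a & b) & c))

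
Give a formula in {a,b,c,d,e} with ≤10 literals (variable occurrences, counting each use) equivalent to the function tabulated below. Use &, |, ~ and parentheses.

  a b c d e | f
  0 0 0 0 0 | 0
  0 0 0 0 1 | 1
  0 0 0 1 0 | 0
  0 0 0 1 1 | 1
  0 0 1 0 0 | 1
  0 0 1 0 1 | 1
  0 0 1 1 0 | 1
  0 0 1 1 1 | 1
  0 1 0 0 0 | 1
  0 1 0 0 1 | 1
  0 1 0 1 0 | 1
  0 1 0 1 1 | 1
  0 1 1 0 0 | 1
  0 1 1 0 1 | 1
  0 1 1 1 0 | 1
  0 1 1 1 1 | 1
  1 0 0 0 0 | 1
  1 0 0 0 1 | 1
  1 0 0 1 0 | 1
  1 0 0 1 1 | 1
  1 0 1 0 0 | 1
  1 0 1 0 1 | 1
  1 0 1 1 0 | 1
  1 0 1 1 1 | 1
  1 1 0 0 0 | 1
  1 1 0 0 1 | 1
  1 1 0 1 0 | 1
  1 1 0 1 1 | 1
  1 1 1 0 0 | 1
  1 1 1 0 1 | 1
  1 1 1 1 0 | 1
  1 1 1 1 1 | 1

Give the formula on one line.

((((b | c) | ~e) & ((a | c) | (~a & b))) | e)

  (b | c) = 00001111111111110000111111111111
  ~e = 10101010101010101010101010101010
  ((b | c) | ~e) = 10101111111111111010111111111111
  (a | c) = 00001111000011111111111111111111
  ~a = 11111111111111110000000000000000
  (~a & b) = 00000000111111110000000000000000
  ((a | c) | (~a & b)) = 00001111111111111111111111111111
  (((b | c) | ~e) & ((a | c) | (~a & b))) = 00001111111111111010111111111111
  ((((b | c) | ~e) & ((a | c) | (~a & b))) | e) = 01011111111111111111111111111111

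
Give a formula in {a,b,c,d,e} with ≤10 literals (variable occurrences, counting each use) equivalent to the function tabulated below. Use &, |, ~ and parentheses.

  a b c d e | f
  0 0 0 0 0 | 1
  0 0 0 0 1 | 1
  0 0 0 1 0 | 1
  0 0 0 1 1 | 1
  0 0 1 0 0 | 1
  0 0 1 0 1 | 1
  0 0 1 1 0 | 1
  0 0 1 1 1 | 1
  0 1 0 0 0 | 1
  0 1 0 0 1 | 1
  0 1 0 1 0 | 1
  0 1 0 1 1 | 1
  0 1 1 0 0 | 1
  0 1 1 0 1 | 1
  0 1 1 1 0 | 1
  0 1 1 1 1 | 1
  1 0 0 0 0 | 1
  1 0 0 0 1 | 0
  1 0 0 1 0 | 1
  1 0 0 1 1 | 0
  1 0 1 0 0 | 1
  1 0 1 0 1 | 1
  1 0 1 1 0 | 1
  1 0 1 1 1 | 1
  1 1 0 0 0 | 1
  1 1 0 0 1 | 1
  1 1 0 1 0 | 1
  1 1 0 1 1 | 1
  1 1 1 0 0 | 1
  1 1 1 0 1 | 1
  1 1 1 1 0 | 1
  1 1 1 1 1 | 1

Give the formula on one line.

((~a | (c & ~e)) | (((a & (c | b)) & b) | (c | ~e)))

  ~a = 11111111111111110000000000000000
  ~e = 10101010101010101010101010101010
  (c & ~e) = 00001010000010100000101000001010
  (~a | (c & ~e)) = 11111111111111110000101000001010
  (c | b) = 00001111111111110000111111111111
  (a & (c | b)) = 00000000000000000000111111111111
  ((a & (c | b)) & b) = 00000000000000000000000011111111
  (c | ~e) = 10101111101011111010111110101111
  (((a & (c | b)) & b) | (c | ~e)) = 10101111101011111010111111111111
  ((~a | (c & ~e)) | (((a & (c | b)) & b) | (c | ~e))) = 11111111111111111010111111111111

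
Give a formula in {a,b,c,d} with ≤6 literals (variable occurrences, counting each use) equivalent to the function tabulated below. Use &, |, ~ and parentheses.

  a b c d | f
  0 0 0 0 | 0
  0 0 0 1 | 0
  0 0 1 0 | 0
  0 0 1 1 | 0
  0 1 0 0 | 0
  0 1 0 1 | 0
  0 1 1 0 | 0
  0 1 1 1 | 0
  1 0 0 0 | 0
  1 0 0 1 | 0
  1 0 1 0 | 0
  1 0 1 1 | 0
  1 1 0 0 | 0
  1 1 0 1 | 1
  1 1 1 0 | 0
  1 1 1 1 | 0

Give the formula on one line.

  (b | c) = 0011111100111111
  ~c = 1100110011001100
  (a & ~c) = 0000000011001100
  ((a & ~c) & d) = 0000000001000100
  ((b | c) & ((a & ~c) & d)) = 0000000000000100

((b | c) & ((a & ~c) & d))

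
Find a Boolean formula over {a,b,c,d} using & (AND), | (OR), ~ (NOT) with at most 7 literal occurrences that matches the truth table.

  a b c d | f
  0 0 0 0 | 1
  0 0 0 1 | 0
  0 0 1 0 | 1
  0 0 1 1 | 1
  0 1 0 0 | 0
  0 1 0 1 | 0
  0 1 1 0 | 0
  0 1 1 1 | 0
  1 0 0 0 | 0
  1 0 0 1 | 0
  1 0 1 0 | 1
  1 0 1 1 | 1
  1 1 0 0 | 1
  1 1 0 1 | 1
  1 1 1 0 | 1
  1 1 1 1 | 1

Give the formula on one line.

  ~b = 1111000011110000
  (~b | a) = 1111000011111111
  ~a = 1111111100000000
  (~a | d) = 1111111101010101
  ~d = 1010101010101010
  ((~a | d) & ~d) = 1010101000000000
  (c | b) = 0011111100111111
  (((~a | d) & ~d) | (c | b)) = 1011111100111111
  ((~b | a) & (((~a | d) & ~d) | (c | b))) = 1011000000111111

((~b | a) & (((~a | d) & ~d) | (c | b)))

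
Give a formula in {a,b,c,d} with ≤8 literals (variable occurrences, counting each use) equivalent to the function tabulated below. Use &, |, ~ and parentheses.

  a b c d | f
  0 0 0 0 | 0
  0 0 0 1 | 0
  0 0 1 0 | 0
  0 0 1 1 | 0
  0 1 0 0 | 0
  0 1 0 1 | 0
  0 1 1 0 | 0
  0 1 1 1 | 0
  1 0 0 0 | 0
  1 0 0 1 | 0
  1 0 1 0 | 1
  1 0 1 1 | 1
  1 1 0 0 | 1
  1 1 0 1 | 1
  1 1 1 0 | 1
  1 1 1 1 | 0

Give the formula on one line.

  ~b = 1111000011110000
  (a & ~b) = 0000000011110000
  ~c = 1100110011001100
  (b & ~c) = 0000110000001100
  ~d = 1010101010101010
  ((b & ~c) | ~d) = 1010111010101110
  (((b & ~c) | ~d) & a) = 0000000010101110
  ((a & ~b) | (((b & ~c) | ~d) & a)) = 0000000011111110
  (c | b) = 0011111100111111
  (((a & ~b) | (((b & ~c) | ~d) & a)) & (c | b)) = 0000000000111110

(((a & ~b) | (((b & ~c) | ~d) & a)) & (c | b))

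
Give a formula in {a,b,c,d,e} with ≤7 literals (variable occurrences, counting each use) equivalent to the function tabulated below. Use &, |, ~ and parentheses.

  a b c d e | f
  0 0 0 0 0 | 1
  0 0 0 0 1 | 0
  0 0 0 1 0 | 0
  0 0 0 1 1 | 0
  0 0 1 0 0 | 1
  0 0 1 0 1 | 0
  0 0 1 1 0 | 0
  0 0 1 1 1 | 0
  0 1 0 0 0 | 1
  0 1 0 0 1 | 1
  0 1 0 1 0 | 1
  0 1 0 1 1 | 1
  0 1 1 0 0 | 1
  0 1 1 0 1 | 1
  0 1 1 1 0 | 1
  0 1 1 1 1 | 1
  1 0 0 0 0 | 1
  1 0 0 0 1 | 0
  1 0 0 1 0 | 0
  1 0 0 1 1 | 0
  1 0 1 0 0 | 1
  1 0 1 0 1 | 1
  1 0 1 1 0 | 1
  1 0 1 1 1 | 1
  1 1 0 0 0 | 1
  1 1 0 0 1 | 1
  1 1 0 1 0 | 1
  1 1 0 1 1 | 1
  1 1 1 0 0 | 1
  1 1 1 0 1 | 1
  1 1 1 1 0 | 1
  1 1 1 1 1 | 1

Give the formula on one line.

(((~e & ~d) | (c & a)) | b)

  ~e = 10101010101010101010101010101010
  ~d = 11001100110011001100110011001100
  (~e & ~d) = 10001000100010001000100010001000
  (c & a) = 00000000000000000000111100001111
  ((~e & ~d) | (c & a)) = 10001000100010001000111110001111
  (((~e & ~d) | (c & a)) | b) = 10001000111111111000111111111111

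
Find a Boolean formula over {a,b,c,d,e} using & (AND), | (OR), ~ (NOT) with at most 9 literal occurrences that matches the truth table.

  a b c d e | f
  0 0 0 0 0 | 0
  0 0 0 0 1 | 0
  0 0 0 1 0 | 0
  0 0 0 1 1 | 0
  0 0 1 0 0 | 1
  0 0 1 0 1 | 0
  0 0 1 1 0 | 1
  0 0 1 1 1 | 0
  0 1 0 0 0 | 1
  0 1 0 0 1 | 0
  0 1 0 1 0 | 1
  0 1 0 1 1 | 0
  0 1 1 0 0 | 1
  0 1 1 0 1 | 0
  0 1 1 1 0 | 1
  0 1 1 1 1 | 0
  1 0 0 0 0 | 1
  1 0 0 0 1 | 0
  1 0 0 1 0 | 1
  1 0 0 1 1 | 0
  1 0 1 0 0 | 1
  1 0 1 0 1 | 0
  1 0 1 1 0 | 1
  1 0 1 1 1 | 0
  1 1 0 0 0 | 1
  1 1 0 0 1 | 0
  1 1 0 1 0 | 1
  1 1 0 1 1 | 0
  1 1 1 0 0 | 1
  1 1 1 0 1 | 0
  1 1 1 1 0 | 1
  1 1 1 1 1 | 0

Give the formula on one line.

  ~e = 10101010101010101010101010101010
  (a | c) = 00001111000011111111111111111111
  (b | (a | c)) = 00001111111111111111111111111111
  (a & d) = 00000000000000000011001100110011
  ~a = 11111111111111110000000000000000
  (e & ~a) = 01010101010101010000000000000000
  ((a & d) | (e & ~a)) = 01010101010101010011001100110011
  ((b | (a | c)) | ((a & d) | (e & ~a))) = 01011111111111111111111111111111
  (~e & ((b | (a | c)) | ((a & d) | (e & ~a)))) = 00001010101010101010101010101010

(~e & ((b | (a | c)) | ((a & d) | (e & ~a))))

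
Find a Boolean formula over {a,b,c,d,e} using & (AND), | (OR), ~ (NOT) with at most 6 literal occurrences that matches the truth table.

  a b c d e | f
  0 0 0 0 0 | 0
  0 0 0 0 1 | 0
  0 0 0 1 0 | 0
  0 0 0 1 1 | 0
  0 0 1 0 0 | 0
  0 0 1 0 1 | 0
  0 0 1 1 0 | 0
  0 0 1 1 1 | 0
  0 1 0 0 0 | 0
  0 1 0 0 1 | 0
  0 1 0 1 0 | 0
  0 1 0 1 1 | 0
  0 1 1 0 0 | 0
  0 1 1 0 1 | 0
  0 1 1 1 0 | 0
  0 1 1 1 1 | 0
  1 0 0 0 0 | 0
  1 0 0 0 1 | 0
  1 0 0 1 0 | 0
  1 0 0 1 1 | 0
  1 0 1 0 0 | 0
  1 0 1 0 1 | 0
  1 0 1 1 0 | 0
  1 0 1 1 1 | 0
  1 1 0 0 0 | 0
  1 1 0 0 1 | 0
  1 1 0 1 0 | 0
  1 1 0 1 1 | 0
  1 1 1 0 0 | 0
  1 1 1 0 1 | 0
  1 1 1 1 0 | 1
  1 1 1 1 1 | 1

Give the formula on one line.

(((a & c) & d) & b)

  (a & c) = 00000000000000000000111100001111
  ((a & c) & d) = 00000000000000000000001100000011
  (((a & c) & d) & b) = 00000000000000000000000000000011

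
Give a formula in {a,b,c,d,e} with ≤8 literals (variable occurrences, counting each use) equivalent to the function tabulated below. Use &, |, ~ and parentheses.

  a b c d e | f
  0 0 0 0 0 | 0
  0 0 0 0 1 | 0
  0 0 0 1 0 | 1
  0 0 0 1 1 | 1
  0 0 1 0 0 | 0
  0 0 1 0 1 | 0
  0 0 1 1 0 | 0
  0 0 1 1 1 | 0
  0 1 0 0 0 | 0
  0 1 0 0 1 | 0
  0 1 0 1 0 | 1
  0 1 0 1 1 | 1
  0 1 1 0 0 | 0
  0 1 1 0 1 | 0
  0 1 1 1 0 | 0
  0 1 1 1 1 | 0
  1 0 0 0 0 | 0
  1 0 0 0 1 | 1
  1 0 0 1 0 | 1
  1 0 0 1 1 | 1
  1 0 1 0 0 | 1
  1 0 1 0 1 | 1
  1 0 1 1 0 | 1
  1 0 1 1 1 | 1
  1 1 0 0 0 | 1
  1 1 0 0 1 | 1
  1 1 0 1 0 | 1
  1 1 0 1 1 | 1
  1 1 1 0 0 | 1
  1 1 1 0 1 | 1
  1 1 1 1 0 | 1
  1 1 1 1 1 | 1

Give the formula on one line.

((d & ~c) | ((b | (c | e)) & a))

  ~c = 11110000111100001111000011110000
  (d & ~c) = 00110000001100000011000000110000
  (c | e) = 01011111010111110101111101011111
  (b | (c | e)) = 01011111111111110101111111111111
  ((b | (c | e)) & a) = 00000000000000000101111111111111
  ((d & ~c) | ((b | (c | e)) & a)) = 00110000001100000111111111111111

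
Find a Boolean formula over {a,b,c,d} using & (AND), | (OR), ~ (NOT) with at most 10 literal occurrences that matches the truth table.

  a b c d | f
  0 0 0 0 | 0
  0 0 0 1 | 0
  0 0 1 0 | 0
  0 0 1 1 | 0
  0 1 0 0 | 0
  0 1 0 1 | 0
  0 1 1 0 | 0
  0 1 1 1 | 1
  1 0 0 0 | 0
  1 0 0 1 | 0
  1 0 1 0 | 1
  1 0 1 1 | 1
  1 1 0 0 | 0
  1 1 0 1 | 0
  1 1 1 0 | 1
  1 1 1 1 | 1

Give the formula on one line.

  ~b = 1111000011110000
  (~b & a) = 0000000011110000
  ((~b & a) | b) = 0000111111111111
  (c & ((~b & a) | b)) = 0000001100110011
  (c | ~b) = 1111001111110011
  ((c | ~b) & a) = 0000000011110011
  (d | ((c | ~b) & a)) = 0101010111110111
  ((c & ((~b & a) | b)) & (d | ((c | ~b) & a))) = 0000000100110011

((c & ((~b & a) | b)) & (d | ((c | ~b) & a)))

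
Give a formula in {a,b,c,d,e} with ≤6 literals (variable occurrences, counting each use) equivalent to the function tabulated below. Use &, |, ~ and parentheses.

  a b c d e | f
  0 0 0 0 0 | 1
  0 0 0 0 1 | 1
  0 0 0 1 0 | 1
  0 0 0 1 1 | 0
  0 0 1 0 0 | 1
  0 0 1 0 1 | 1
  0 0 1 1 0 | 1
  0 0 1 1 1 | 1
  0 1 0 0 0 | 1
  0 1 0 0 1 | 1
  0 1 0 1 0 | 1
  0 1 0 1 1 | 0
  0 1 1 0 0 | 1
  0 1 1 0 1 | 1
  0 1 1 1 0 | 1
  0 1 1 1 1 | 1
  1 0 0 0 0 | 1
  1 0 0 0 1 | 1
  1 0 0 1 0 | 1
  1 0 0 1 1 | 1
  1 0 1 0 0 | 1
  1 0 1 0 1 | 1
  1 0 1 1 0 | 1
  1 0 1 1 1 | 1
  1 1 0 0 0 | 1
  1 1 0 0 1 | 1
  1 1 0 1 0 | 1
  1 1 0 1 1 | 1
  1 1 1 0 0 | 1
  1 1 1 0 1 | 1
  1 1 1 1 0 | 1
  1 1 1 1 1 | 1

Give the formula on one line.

  ~a = 11111111111111110000000000000000
  (c & ~a) = 00001111000011110000000000000000
  ((c & ~a) & d) = 00000011000000110000000000000000
  ~d = 11001100110011001100110011001100
  (((c & ~a) & d) | ~d) = 11001111110011111100110011001100
  ~e = 10101010101010101010101010101010
  (~e | a) = 10101010101010101111111111111111
  ((((c & ~a) & d) | ~d) | (~e | a)) = 11101111111011111111111111111111

((((c & ~a) & d) | ~d) | (~e | a))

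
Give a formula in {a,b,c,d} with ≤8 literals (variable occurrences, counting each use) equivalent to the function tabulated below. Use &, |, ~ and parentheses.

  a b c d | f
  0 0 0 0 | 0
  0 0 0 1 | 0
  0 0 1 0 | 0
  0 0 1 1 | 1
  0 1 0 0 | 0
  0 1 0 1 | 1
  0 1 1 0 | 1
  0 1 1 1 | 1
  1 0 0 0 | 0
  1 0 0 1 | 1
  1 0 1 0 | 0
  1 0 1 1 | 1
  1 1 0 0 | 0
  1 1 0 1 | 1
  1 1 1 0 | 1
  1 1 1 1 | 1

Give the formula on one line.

  (c & b) = 0000001100000011
  (a | b) = 0000111111111111
  ((a | b) | c) = 0011111111111111
  (d & ((a | b) | c)) = 0001010101010101
  ((c & b) | (d & ((a | b) | c))) = 0001011101010111

((c & b) | (d & ((a | b) | c)))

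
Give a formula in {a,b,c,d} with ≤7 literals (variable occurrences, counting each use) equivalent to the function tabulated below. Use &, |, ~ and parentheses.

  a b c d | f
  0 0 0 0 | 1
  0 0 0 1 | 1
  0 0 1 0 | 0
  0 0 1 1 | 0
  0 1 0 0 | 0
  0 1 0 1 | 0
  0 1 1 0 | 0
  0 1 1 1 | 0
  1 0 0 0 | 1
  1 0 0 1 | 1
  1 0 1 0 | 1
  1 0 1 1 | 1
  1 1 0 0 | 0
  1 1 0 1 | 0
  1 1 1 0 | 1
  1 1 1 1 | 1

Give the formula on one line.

  ~c = 1100110011001100
  (a | ~c) = 1100110011111111
  ~b = 1111000011110000
  (~b | c) = 1111001111110011
  ((a | ~c) & (~b | c)) = 1100000011110011

((a | ~c) & (~b | c))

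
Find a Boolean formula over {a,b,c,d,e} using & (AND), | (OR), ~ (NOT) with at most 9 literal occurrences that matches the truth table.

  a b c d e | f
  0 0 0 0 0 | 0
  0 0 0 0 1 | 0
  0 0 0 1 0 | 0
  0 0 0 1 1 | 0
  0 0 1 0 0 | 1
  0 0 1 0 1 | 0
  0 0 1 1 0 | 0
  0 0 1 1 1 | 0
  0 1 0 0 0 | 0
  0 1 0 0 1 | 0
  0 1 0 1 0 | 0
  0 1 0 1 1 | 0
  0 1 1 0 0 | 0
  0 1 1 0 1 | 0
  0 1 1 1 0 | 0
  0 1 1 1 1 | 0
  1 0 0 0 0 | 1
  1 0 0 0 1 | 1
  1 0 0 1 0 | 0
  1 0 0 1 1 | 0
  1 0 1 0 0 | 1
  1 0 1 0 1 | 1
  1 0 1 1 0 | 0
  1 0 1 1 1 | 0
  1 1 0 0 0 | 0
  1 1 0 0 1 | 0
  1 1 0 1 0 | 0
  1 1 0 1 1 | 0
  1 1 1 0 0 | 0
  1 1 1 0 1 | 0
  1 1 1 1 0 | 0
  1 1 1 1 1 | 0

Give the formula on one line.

(((((~e & c) | d) & ~e) | a) & (~b & ~d))

  ~e = 10101010101010101010101010101010
  (~e & c) = 00001010000010100000101000001010
  ((~e & c) | d) = 00111011001110110011101100111011
  (((~e & c) | d) & ~e) = 00101010001010100010101000101010
  ((((~e & c) | d) & ~e) | a) = 00101010001010101111111111111111
  ~b = 11111111000000001111111100000000
  ~d = 11001100110011001100110011001100
  (~b & ~d) = 11001100000000001100110000000000
  (((((~e & c) | d) & ~e) | a) & (~b & ~d)) = 00001000000000001100110000000000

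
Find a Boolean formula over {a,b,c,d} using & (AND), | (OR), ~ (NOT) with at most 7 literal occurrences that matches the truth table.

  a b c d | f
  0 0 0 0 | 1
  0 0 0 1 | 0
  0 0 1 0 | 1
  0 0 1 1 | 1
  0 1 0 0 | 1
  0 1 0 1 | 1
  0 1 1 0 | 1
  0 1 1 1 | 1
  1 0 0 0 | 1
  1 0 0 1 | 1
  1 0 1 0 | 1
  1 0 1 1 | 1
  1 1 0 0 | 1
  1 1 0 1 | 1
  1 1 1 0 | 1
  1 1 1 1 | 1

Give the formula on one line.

(b | (c | ((~d | (~b & c)) | a)))

  ~d = 1010101010101010
  ~b = 1111000011110000
  (~b & c) = 0011000000110000
  (~d | (~b & c)) = 1011101010111010
  ((~d | (~b & c)) | a) = 1011101011111111
  (c | ((~d | (~b & c)) | a)) = 1011101111111111
  (b | (c | ((~d | (~b & c)) | a))) = 1011111111111111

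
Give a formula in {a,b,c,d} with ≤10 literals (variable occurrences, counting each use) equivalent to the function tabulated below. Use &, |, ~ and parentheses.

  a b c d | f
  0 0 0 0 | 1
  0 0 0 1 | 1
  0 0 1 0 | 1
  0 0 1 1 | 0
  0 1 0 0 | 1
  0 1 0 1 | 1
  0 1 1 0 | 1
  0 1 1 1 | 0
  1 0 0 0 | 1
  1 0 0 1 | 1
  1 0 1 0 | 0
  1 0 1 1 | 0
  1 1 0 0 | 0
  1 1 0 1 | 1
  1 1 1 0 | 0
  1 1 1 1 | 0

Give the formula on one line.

((~c | ~d) & (((~b & ~c) | ~a) | ((a | c) & d)))

  ~c = 1100110011001100
  ~d = 1010101010101010
  (~c | ~d) = 1110111011101110
  ~b = 1111000011110000
  (~b & ~c) = 1100000011000000
  ~a = 1111111100000000
  ((~b & ~c) | ~a) = 1111111111000000
  (a | c) = 0011001111111111
  ((a | c) & d) = 0001000101010101
  (((~b & ~c) | ~a) | ((a | c) & d)) = 1111111111010101
  ((~c | ~d) & (((~b & ~c) | ~a) | ((a | c) & d))) = 1110111011000100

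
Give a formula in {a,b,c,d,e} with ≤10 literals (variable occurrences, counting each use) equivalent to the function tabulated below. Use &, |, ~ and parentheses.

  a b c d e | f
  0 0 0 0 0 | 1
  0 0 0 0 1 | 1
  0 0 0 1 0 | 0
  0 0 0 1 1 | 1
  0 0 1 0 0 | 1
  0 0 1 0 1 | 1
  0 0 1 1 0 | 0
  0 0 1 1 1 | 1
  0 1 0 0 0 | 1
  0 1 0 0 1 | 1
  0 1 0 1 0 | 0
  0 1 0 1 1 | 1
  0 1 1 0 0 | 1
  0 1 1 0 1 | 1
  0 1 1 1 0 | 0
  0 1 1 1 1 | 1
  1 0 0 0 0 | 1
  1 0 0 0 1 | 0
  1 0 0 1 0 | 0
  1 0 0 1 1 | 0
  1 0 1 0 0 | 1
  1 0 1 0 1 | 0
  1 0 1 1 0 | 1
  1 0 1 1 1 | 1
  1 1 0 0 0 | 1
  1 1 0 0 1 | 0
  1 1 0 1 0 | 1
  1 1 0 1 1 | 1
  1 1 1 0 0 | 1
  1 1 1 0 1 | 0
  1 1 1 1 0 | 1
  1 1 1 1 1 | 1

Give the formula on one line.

(((~d & ~e) | ((d | ~a) & (a & (c | b)))) | (~a & e))

  ~d = 11001100110011001100110011001100
  ~e = 10101010101010101010101010101010
  (~d & ~e) = 10001000100010001000100010001000
  ~a = 11111111111111110000000000000000
  (d | ~a) = 11111111111111110011001100110011
  (c | b) = 00001111111111110000111111111111
  (a & (c | b)) = 00000000000000000000111111111111
  ((d | ~a) & (a & (c | b))) = 00000000000000000000001100110011
  ((~d & ~e) | ((d | ~a) & (a & (c | b)))) = 10001000100010001000101110111011
  (~a & e) = 01010101010101010000000000000000
  (((~d & ~e) | ((d | ~a) & (a & (c | b)))) | (~a & e)) = 11011101110111011000101110111011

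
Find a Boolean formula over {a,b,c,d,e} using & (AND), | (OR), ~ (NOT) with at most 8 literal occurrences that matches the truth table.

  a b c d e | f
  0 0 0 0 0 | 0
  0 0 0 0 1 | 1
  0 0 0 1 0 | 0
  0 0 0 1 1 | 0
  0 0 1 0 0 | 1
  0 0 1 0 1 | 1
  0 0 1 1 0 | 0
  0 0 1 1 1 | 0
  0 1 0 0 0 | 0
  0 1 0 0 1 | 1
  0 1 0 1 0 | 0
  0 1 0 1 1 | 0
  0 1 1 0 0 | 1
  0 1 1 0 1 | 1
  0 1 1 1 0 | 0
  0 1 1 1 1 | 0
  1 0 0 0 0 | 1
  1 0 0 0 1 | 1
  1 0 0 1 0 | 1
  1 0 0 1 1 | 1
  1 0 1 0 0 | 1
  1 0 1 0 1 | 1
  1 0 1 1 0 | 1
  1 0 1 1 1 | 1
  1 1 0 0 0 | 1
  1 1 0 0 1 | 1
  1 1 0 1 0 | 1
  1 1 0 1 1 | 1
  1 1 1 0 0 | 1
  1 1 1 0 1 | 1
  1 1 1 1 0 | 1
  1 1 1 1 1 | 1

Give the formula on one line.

  (a | c) = 00001111000011111111111111111111
  (a | e) = 01010101010101011111111111111111
  ((a | c) | (a | e)) = 01011111010111111111111111111111
  ~d = 11001100110011001100110011001100
  (~d | a) = 11001100110011001111111111111111
  (((a | c) | (a | e)) & (~d | a)) = 01001100010011001111111111111111

(((a | c) | (a | e)) & (~d | a))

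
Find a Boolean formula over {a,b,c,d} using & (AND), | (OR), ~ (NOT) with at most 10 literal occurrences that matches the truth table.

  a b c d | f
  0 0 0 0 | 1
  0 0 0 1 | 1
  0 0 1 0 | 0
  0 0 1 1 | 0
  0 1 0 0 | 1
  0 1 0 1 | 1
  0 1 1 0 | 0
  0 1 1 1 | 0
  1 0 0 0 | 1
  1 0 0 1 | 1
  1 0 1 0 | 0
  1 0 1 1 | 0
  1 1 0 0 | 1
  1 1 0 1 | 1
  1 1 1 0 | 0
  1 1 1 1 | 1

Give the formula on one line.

(((b & (~b | a)) & ((~d | c) & d)) | ~c)

  ~b = 1111000011110000
  (~b | a) = 1111000011111111
  (b & (~b | a)) = 0000000000001111
  ~d = 1010101010101010
  (~d | c) = 1011101110111011
  ((~d | c) & d) = 0001000100010001
  ((b & (~b | a)) & ((~d | c) & d)) = 0000000000000001
  ~c = 1100110011001100
  (((b & (~b | a)) & ((~d | c) & d)) | ~c) = 1100110011001101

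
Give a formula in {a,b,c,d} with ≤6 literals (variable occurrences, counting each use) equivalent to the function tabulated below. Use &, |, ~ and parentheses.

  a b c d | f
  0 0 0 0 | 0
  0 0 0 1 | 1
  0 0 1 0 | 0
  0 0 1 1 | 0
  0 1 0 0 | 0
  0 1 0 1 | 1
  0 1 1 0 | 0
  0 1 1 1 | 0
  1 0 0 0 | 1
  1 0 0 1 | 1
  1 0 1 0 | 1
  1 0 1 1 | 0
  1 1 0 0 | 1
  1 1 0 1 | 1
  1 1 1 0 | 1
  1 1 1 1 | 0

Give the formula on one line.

  ~c = 1100110011001100
  (a | d) = 0101010111111111
  (~c & (a | d)) = 0100010011001100
  ~d = 1010101010101010
  (~c | ~d) = 1110111011101110
  (a & (~c | ~d)) = 0000000011101110
  ((~c & (a | d)) | (a & (~c | ~d))) = 0100010011101110

((~c & (a | d)) | (a & (~c | ~d)))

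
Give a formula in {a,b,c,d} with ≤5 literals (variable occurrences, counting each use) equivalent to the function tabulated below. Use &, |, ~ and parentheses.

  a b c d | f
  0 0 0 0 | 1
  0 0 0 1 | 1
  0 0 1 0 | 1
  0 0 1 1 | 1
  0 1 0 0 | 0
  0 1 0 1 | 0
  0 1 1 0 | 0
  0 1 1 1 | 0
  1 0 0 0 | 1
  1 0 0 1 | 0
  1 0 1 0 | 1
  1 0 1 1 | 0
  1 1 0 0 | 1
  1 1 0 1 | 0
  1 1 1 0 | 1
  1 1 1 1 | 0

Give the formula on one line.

  ~a = 1111111100000000
  ~b = 1111000011110000
  (~a & ~b) = 1111000000000000
  ~d = 1010101010101010
  (~d & a) = 0000000010101010
  ((~a & ~b) | (~d & a)) = 1111000010101010

((~a & ~b) | (~d & a))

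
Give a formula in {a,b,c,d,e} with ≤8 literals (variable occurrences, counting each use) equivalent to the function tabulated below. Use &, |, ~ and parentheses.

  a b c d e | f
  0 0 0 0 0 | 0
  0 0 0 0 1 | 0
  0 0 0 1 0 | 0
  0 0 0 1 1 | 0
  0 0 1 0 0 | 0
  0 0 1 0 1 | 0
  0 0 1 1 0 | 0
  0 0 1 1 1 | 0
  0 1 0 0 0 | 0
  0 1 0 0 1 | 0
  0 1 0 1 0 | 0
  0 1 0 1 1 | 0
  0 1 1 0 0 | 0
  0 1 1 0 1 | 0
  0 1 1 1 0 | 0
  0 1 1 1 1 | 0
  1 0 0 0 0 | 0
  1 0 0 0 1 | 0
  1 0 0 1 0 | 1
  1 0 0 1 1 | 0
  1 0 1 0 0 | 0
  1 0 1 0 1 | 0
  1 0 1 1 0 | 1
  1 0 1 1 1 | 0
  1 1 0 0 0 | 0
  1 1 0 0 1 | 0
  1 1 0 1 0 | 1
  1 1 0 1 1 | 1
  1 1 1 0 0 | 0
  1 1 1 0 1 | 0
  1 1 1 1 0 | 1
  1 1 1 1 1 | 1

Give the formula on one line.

((b | (~e & a)) & (a & d))

  ~e = 10101010101010101010101010101010
  (~e & a) = 00000000000000001010101010101010
  (b | (~e & a)) = 00000000111111111010101011111111
  (a & d) = 00000000000000000011001100110011
  ((b | (~e & a)) & (a & d)) = 00000000000000000010001000110011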